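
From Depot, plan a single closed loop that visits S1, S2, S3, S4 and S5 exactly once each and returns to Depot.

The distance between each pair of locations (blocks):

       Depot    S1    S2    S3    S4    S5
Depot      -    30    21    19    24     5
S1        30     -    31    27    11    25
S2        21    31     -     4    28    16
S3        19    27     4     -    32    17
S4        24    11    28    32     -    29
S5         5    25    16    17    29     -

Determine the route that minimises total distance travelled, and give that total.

Depot → S1 → S2 → S3 → S4 → S5 → Depot: 30+31+4+32+29+5 = 131
Depot → S1 → S2 → S3 → S5 → S4 → Depot: 30+31+4+17+29+24 = 135
Depot → S1 → S2 → S4 → S3 → S5 → Depot: 30+31+28+32+17+5 = 143
Depot → S1 → S2 → S4 → S5 → S3 → Depot: 30+31+28+29+17+19 = 154
Depot → S1 → S2 → S5 → S3 → S4 → Depot: 30+31+16+17+32+24 = 150
Depot → S1 → S2 → S5 → S4 → S3 → Depot: 30+31+16+29+32+19 = 157
Depot → S1 → S3 → S2 → S4 → S5 → Depot: 30+27+4+28+29+5 = 123
Depot → S1 → S3 → S2 → S5 → S4 → Depot: 30+27+4+16+29+24 = 130
Depot → S1 → S3 → S4 → S2 → S5 → Depot: 30+27+32+28+16+5 = 138
Depot → S1 → S3 → S4 → S5 → S2 → Depot: 30+27+32+29+16+21 = 155
Depot → S1 → S3 → S5 → S2 → S4 → Depot: 30+27+17+16+28+24 = 142
Depot → S1 → S3 → S5 → S4 → S2 → Depot: 30+27+17+29+28+21 = 152
Depot → S1 → S4 → S2 → S3 → S5 → Depot: 30+11+28+4+17+5 = 95
Depot → S1 → S4 → S2 → S5 → S3 → Depot: 30+11+28+16+17+19 = 121
… (46 more)
Depot → S4 → S1 → S3 → S2 → S5 → Depot: 24+11+27+4+16+5 = 87  ← best
The minimum is 87.
One optimal route: Depot → S4 → S1 → S3 → S2 → S5 → Depot (or its reverse).

87 blocks — the shortest possible round trip.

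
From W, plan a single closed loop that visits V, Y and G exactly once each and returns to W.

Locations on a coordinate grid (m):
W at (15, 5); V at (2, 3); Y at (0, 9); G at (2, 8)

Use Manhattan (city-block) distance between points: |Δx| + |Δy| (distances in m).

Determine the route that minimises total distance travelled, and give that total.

W-V-Y-G-W: 15+8+3+16 = 42
W-V-G-Y-W: 15+5+3+19 = 42
W-Y-V-G-W: 19+8+5+16 = 48
The minimum is 42.
One optimal route: W → V → Y → G → W (or its reverse).

Minimum total distance: 42 m.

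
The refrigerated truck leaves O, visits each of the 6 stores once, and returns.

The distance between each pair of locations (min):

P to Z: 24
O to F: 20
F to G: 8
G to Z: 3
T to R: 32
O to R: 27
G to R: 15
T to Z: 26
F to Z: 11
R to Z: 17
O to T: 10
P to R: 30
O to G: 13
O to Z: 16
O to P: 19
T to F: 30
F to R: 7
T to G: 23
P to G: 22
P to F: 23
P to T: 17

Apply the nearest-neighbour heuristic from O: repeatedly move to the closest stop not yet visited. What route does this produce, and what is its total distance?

97 min along O → T → P → G → Z → F → R → O.

From O: distances to unvisited — T=10, G=13, Z=16, P=19, F=20, R=27. Nearest is T (10).
From T: distances to unvisited — P=17, G=23, Z=26, F=30, R=32. Nearest is P (17).
From P: distances to unvisited — G=22, F=23, Z=24, R=30. Nearest is G (22).
From G: distances to unvisited — Z=3, F=8, R=15. Nearest is Z (3).
From Z: distances to unvisited — F=11, R=17. Nearest is F (11).
From F: distances to unvisited — R=7. Nearest is R (7).
Return R→O: 27.
Total = 10 + 17 + 22 + 3 + 11 + 7 + 27 = 97.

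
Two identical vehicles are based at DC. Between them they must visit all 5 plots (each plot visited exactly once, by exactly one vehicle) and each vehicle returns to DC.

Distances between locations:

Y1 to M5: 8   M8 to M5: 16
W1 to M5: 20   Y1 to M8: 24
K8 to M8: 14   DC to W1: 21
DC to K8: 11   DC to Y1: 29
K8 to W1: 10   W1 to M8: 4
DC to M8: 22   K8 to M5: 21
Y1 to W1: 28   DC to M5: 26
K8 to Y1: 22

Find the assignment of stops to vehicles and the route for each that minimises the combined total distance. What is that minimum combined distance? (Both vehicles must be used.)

100 — the smallest possible combined total.

Try each way of splitting the stops between the two vehicles (each non-empty) and, for each split, find the best tour for each vehicle:
  {K8} + {Y1, W1, M8, M5}: 22 + 78 = 100
  {Y1} + {K8, W1, M8, M5}: 58 + 67 = 125
  {K8, Y1} + {W1, M8, M5}: 62 + 67 = 129
  {W1} + {K8, Y1, M8, M5}: 42 + 78 = 120
  {K8, W1} + {Y1, M8, M5}: 42 + 75 = 117
  {Y1, W1} + {K8, M8, M5}: 78 + 67 = 145
  … (15 splits in total)
Best: vehicle 1 DC → K8 → DC = 22; vehicle 2 DC → Y1 → M5 → M8 → W1 → DC = 78; combined 100.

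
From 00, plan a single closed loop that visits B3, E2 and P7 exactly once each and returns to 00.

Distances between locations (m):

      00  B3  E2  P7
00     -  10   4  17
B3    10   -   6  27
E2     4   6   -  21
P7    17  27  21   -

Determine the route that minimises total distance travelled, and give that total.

54 m — the shortest possible round trip.

With 3 stops there are 3!/2 = 3 distinct round trips (a route and its reverse cost the same).
00→B3→E2→P7→00: 10+6+21+17 = 54
00→B3→P7→E2→00: 10+27+21+4 = 62
00→E2→B3→P7→00: 4+6+27+17 = 54
The minimum is 54.
One optimal route: 00 → B3 → E2 → P7 → 00 (or its reverse).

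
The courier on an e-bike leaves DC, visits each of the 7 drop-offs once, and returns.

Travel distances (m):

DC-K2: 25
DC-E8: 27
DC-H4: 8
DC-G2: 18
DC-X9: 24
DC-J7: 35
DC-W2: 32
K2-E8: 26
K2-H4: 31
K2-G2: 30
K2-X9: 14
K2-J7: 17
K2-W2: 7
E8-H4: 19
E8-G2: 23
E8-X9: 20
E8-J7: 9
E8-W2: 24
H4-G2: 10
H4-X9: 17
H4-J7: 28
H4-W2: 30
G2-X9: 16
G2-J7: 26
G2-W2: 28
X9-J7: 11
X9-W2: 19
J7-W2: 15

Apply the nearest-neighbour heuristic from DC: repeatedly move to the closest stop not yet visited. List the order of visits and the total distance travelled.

At DC the remaining stops are H4 8, G2 18, X9 24, K2 25, E8 27, W2 32, J7 35; go to H4.
At H4 the remaining stops are G2 10, X9 17, E8 19, J7 28, W2 30, K2 31; go to G2.
At G2 the remaining stops are X9 16, E8 23, J7 26, W2 28, K2 30; go to X9.
At X9 the remaining stops are J7 11, K2 14, W2 19, E8 20; go to J7.
At J7 the remaining stops are E8 9, W2 15, K2 17; go to E8.
At E8 the remaining stops are W2 24, K2 26; go to W2.
At W2 the remaining stops are K2 7; go to K2.
Return K2→DC: 25.
Total = 8 + 10 + 16 + 11 + 9 + 24 + 7 + 25 = 110.

Total distance 110 m via the nearest-neighbour route DC → H4 → G2 → X9 → J7 → E8 → W2 → K2 → DC.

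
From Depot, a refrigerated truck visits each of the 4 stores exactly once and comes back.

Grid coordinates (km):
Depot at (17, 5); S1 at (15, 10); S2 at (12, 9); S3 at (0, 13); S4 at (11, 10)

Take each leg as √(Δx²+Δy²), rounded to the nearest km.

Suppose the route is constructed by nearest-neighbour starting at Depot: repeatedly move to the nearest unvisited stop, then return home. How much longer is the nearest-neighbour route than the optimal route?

Excess over optimum: 1 km.

Depot: S1=5, S2=6, S4=8, S3=19 ⇒ S1
S1: S2=3, S4=4, S3=15 ⇒ S2
S2: S4=1, S3=13 ⇒ S4
S4: S3=11 ⇒ S3
NN route Depot → S1 → S2 → S4 → S3 → Depot costs 39.
Optimal: Depot → S1 → S3 → S4 → S2 → Depot costs 38 (by enumerating all 12 distinct tours).
Excess = 39 − 38 = 1.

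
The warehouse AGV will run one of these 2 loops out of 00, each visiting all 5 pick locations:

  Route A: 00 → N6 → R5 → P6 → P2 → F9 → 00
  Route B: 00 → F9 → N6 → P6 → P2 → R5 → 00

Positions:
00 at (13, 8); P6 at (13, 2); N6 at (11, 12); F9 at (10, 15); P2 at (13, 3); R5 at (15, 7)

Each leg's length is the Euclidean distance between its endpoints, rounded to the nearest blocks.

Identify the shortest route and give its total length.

Route A: 4 + 6 + 5 + 1 + 12 + 8 = 36
Route B: 8 + 3 + 10 + 1 + 4 + 2 = 28

Shortest is Route B, total 28 blocks.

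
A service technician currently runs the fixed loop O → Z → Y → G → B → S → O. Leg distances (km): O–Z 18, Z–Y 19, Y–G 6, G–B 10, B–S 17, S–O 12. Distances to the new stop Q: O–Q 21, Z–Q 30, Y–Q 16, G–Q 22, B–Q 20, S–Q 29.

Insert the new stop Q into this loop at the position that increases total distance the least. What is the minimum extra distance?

Insertion cost between consecutive stops i–j is d(i,Q) + d(Q,j) − d(i,j):
  between O and Z: 21 + 30 − 18 = 33
  between Z and Y: 30 + 16 − 19 = 27
  between Y and G: 16 + 22 − 6 = 32
  between G and B: 22 + 20 − 10 = 32
  between B and S: 20 + 29 − 17 = 32
  between S and O: 29 + 21 − 12 = 38
Cheapest insertion is between Z and Y, adding 27.
New total = 82 + 27 = 109.

+27 km — insert Q between Z and Y.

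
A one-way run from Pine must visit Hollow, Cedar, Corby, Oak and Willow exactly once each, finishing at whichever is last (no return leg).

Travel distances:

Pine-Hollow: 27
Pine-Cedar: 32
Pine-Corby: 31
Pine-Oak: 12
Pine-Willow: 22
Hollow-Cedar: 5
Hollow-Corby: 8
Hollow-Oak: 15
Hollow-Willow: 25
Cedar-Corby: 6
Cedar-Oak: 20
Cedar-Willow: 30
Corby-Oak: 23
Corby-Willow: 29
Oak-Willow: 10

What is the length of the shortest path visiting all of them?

Shortest open route: 58.

There are 5! = 120 possible orderings.
Pine → Hollow → Cedar → Corby → Oak → Willow: 27+5+6+23+10 = 71
Pine → Hollow → Cedar → Corby → Willow → Oak: 27+5+6+29+10 = 77
Pine → Hollow → Cedar → Oak → Corby → Willow: 27+5+20+23+29 = 104
Pine → Hollow → Cedar → Oak → Willow → Corby: 27+5+20+10+29 = 91
Pine → Hollow → Cedar → Willow → Corby → Oak: 27+5+30+29+23 = 114
Pine → Hollow → Cedar → Willow → Oak → Corby: 27+5+30+10+23 = 95
Pine → Hollow → Corby → Cedar → Oak → Willow: 27+8+6+20+10 = 71
Pine → Hollow → Corby → Cedar → Willow → Oak: 27+8+6+30+10 = 81
Pine → Hollow → Corby → Oak → Cedar → Willow: 27+8+23+20+30 = 108
Pine → Hollow → Corby → Oak → Willow → Cedar: 27+8+23+10+30 = 98
Pine → Hollow → Corby → Willow → Cedar → Oak: 27+8+29+30+20 = 114
Pine → Hollow → Corby → Willow → Oak → Cedar: 27+8+29+10+20 = 94
Pine → Hollow → Oak → Cedar → Corby → Willow: 27+15+20+6+29 = 97
Pine → Hollow → Oak → Cedar → Willow → Corby: 27+15+20+30+29 = 121
… (106 more)
Pine → Oak → Willow → Hollow → Cedar → Corby: 12+10+25+5+6 = 58  ← best
The minimum is 58.
One shortest path: Pine → Oak → Willow → Hollow → Cedar → Corby.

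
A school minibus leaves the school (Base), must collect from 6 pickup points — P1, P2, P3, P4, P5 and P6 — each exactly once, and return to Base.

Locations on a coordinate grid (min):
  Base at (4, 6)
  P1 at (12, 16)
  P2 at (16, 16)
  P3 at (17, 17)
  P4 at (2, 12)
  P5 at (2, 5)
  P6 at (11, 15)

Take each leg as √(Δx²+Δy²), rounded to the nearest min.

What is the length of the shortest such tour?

Shortest round trip = 41 min.

With 6 stops there are 6!/2 = 360 distinct round trips (a route and its reverse cost the same).
Base→P1→P2→P3→P4→P5→P6→Base: 13+4+1+16+7+13+11 = 65
Base→P1→P2→P3→P4→P6→P5→Base: 13+4+1+16+9+13+2 = 58
Base→P1→P2→P3→P5→P4→P6→Base: 13+4+1+19+7+9+11 = 64
Base→P1→P2→P3→P5→P6→P4→Base: 13+4+1+19+13+9+6 = 65
Base→P1→P2→P3→P6→P4→P5→Base: 13+4+1+6+9+7+2 = 42
Base→P1→P2→P3→P6→P5→P4→Base: 13+4+1+6+13+7+6 = 50
Base→P1→P2→P4→P3→P5→P6→Base: 13+4+15+16+19+13+11 = 91
Base→P1→P2→P4→P3→P6→P5→Base: 13+4+15+16+6+13+2 = 69
… (352 more)
Base→P2→P3→P1→P6→P4→P5→Base: 16+1+5+1+9+7+2 = 41  ← best
The minimum is 41.
One optimal route: Base → P2 → P3 → P1 → P6 → P4 → P5 → Base (or its reverse).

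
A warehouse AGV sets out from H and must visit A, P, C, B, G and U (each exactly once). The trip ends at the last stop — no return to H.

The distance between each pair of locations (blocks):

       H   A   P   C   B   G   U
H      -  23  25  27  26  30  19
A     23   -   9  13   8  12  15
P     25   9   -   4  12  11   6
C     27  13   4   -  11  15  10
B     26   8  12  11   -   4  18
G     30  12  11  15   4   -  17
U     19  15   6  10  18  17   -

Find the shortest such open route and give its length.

Shortest open route: 54 blocks.

There are 6! = 720 possible orderings.
H → A → P → C → B → G → U: 23+9+4+11+4+17 = 68
H → A → P → C → B → U → G: 23+9+4+11+18+17 = 82
H → A → P → C → G → B → U: 23+9+4+15+4+18 = 73
H → A → P → C → G → U → B: 23+9+4+15+17+18 = 86
H → A → P → C → U → B → G: 23+9+4+10+18+4 = 68
H → A → P → C → U → G → B: 23+9+4+10+17+4 = 67
H → A → P → B → C → G → U: 23+9+12+11+15+17 = 87
H → A → P → B → C → U → G: 23+9+12+11+10+17 = 82
… (712 more)
H → U → P → C → A → B → G: 19+6+4+13+8+4 = 54  ← best
The minimum is 54.
One shortest path: H → U → P → C → A → B → G.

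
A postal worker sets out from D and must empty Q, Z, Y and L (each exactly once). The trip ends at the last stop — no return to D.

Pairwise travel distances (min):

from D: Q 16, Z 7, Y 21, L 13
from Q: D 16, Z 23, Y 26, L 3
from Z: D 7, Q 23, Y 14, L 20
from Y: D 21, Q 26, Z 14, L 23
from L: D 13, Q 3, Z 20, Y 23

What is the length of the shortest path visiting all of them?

47 min — the minimum one-way total.

There are 4! = 24 possible orderings.
D→Q→Z→Y→L: 16+23+14+23 = 76
D→Q→Z→L→Y: 16+23+20+23 = 82
D→Q→Y→Z→L: 16+26+14+20 = 76
D→Q→Y→L→Z: 16+26+23+20 = 85
D→Q→L→Z→Y: 16+3+20+14 = 53
D→Q→L→Y→Z: 16+3+23+14 = 56
D→Z→Q→Y→L: 7+23+26+23 = 79
D→Z→Q→L→Y: 7+23+3+23 = 56
D→Z→Y→Q→L: 7+14+26+3 = 50
D→Z→Y→L→Q: 7+14+23+3 = 47
D→Z→L→Q→Y: 7+20+3+26 = 56
D→Z→L→Y→Q: 7+20+23+26 = 76
D→Y→Q→Z→L: 21+26+23+20 = 90
D→Y→Q→L→Z: 21+26+3+20 = 70
… (10 more)
The minimum is 47.
One shortest path: D → Z → Y → L → Q.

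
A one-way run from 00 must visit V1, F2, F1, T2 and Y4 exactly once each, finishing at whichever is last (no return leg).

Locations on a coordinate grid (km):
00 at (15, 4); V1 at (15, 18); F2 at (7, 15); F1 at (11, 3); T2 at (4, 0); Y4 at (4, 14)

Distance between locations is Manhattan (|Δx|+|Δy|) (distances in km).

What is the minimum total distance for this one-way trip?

Minimum one-way distance = 44 km.

There are 5! = 120 possible orderings.
00→V1→F2→F1→T2→Y4: 14+11+16+10+14 = 65
00→V1→F2→F1→Y4→T2: 14+11+16+18+14 = 73
00→V1→F2→T2→F1→Y4: 14+11+18+10+18 = 71
00→V1→F2→T2→Y4→F1: 14+11+18+14+18 = 75
00→V1→F2→Y4→F1→T2: 14+11+4+18+10 = 57
00→V1→F2→Y4→T2→F1: 14+11+4+14+10 = 53
00→V1→F1→F2→T2→Y4: 14+19+16+18+14 = 81
00→V1→F1→F2→Y4→T2: 14+19+16+4+14 = 67
00→V1→F1→T2→F2→Y4: 14+19+10+18+4 = 65
00→V1→F1→T2→Y4→F2: 14+19+10+14+4 = 61
00→V1→F1→Y4→F2→T2: 14+19+18+4+18 = 73
00→V1→F1→Y4→T2→F2: 14+19+18+14+18 = 83
00→V1→T2→F2→F1→Y4: 14+29+18+16+18 = 95
00→V1→T2→F2→Y4→F1: 14+29+18+4+18 = 83
… (106 more)
00→F1→T2→Y4→F2→V1: 5+10+14+4+11 = 44  ← best
The minimum is 44.
One shortest path: 00 → F1 → T2 → Y4 → F2 → V1.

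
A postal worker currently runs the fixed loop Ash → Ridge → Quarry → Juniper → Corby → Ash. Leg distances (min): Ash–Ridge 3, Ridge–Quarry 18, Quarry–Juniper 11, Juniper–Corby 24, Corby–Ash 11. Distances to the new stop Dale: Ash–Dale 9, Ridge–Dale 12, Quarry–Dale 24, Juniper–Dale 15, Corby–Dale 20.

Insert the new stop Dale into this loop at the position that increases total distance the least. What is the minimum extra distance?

+11 min — insert Dale between Juniper and Corby.

Insertion cost between consecutive stops i–j is d(i,Dale) + d(Dale,j) − d(i,j):
  between Ash and Ridge: 9 + 12 − 3 = 18
  between Ridge and Quarry: 12 + 24 − 18 = 18
  between Quarry and Juniper: 24 + 15 − 11 = 28
  between Juniper and Corby: 15 + 20 − 24 = 11
  between Corby and Ash: 20 + 9 − 11 = 18
Cheapest insertion is between Juniper and Corby, adding 11.
New total = 67 + 11 = 78.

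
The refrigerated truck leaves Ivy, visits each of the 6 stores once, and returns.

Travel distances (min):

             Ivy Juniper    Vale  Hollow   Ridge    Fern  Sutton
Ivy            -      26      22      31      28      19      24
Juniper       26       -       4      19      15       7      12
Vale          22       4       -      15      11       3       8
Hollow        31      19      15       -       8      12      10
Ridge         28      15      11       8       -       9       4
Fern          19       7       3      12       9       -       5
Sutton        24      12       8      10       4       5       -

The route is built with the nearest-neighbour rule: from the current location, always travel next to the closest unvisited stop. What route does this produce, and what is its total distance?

81 min along Ivy → Fern → Vale → Juniper → Sutton → Ridge → Hollow → Ivy.

Ivy → [Fern:19 / Vale:22 / Sutton:24 / Juniper:26 / Ridge:28 / Hollow:31] → Fern (19)
Fern → [Vale:3 / Sutton:5 / Juniper:7 / Ridge:9 / Hollow:12] → Vale (3)
Vale → [Juniper:4 / Sutton:8 / Ridge:11 / Hollow:15] → Juniper (4)
Juniper → [Sutton:12 / Ridge:15 / Hollow:19] → Sutton (12)
Sutton → [Ridge:4 / Hollow:10] → Ridge (4)
Ridge → [Hollow:8] → Hollow (8)
Return Hollow→Ivy: 31.
Total = 19 + 3 + 4 + 12 + 4 + 8 + 31 = 81.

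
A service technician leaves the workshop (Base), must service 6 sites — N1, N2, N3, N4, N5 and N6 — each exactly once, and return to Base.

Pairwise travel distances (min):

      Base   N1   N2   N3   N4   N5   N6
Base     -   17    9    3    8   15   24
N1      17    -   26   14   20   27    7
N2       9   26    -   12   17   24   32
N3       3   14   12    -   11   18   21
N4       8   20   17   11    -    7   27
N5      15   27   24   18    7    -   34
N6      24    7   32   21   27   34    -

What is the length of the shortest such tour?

Shortest round trip = 91 min.

Base→N1→N2→N3→N4→N5→N6→Base: 17+26+12+11+7+34+24 = 131
Base→N1→N2→N3→N4→N6→N5→Base: 17+26+12+11+27+34+15 = 142
Base→N1→N2→N3→N5→N4→N6→Base: 17+26+12+18+7+27+24 = 131
Base→N1→N2→N3→N5→N6→N4→Base: 17+26+12+18+34+27+8 = 142
Base→N1→N2→N3→N6→N4→N5→Base: 17+26+12+21+27+7+15 = 125
Base→N1→N2→N3→N6→N5→N4→Base: 17+26+12+21+34+7+8 = 125
Base→N1→N2→N4→N3→N5→N6→Base: 17+26+17+11+18+34+24 = 147
Base→N1→N2→N4→N3→N6→N5→Base: 17+26+17+11+21+34+15 = 141
… (352 more)
Base→N2→N3→N1→N6→N4→N5→Base: 9+12+14+7+27+7+15 = 91  ← best
The minimum is 91.
One optimal route: Base → N2 → N3 → N1 → N6 → N4 → N5 → Base (or its reverse).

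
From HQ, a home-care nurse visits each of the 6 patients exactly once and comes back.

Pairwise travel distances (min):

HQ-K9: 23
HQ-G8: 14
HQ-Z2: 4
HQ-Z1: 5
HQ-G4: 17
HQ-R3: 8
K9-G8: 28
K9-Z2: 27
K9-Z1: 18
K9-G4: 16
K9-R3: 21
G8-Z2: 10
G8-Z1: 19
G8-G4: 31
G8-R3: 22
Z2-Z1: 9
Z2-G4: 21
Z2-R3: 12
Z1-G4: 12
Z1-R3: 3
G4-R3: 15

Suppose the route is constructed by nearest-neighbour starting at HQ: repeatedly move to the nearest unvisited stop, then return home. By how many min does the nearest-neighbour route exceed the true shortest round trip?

The nearest-neighbour route is 8 min longer than optimal.

HQ: Z2=4, Z1=5, R3=8, G8=14, G4=17, K9=23 ⇒ Z2
Z2: Z1=9, G8=10, R3=12, G4=21, K9=27 ⇒ Z1
Z1: R3=3, G4=12, K9=18, G8=19 ⇒ R3
R3: G4=15, K9=21, G8=22 ⇒ G4
G4: K9=16, G8=31 ⇒ K9
K9: G8=28 ⇒ G8
NN route HQ → Z2 → Z1 → R3 → G4 → K9 → G8 → HQ costs 89.
Optimal: HQ → Z2 → G8 → K9 → G4 → Z1 → R3 → HQ costs 81 (by enumerating all 360 distinct tours).
Excess = 89 − 81 = 8.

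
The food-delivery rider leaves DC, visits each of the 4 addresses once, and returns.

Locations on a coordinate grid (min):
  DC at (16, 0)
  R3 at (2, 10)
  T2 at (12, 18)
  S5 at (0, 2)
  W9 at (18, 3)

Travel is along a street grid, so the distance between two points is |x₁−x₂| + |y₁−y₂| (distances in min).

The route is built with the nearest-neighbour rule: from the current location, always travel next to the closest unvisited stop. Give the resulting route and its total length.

Nearest-neighbour total = 74 min; route DC → W9 → S5 → R3 → T2 → DC.

At DC the remaining stops are W9 5, S5 18, T2 22, R3 24; go to W9.
At W9 the remaining stops are S5 19, T2 21, R3 23; go to S5.
At S5 the remaining stops are R3 10, T2 28; go to R3.
At R3 the remaining stops are T2 18; go to T2.
Return T2→DC: 22.
Total = 5 + 19 + 10 + 18 + 22 = 74.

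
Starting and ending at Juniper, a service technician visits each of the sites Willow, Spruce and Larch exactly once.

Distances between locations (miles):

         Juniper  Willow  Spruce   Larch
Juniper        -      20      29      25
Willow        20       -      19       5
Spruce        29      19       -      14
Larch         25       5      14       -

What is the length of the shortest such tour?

Minimum total distance: 68 miles.

With 3 stops there are 3!/2 = 3 distinct round trips (a route and its reverse cost the same).
Juniper-Willow-Spruce-Larch-Juniper: 20+19+14+25 = 78
Juniper-Willow-Larch-Spruce-Juniper: 20+5+14+29 = 68
Juniper-Spruce-Willow-Larch-Juniper: 29+19+5+25 = 78
The minimum is 68.
One optimal route: Juniper → Willow → Larch → Spruce → Juniper (or its reverse).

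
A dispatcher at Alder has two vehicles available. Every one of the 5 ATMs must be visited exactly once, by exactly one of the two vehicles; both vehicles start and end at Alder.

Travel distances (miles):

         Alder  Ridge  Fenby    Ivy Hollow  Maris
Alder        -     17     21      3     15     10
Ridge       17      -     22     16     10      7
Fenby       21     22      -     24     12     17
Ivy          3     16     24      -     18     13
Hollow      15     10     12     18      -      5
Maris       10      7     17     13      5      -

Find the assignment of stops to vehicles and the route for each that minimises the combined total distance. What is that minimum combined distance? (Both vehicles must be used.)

66 miles — the smallest possible combined total.

There are 2^4 − 1 = 15 ways to divide the 5 stops into two non-empty groups. For each, the best each vehicle can do is its own shortest tour through its group:
  {Ridge} + {Fenby, Ivy, Hollow, Maris}: 34 + 54 = 88
  {Fenby} + {Ridge, Ivy, Hollow, Maris}: 42 + 44 = 86
  {Ridge, Fenby} + {Ivy, Hollow, Maris}: 60 + 36 = 96
  {Ivy} + {Ridge, Fenby, Hollow, Maris}: 6 + 60 = 66
  {Ridge, Ivy} + {Fenby, Hollow, Maris}: 36 + 48 = 84
  {Fenby, Ivy} + {Ridge, Hollow, Maris}: 48 + 42 = 90
  … (15 splits in total)
Best: vehicle 1 Alder → Ivy → Alder = 6; vehicle 2 Alder → Fenby → Hollow → Ridge → Maris → Alder = 60; combined 66.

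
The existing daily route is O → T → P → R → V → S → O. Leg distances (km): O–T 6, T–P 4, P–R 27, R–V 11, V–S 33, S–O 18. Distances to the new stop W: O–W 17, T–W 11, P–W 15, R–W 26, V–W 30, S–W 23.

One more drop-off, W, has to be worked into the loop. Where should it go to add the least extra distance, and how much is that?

Insertion cost between consecutive stops i–j is d(i,W) + d(W,j) − d(i,j):
  between O and T: 17 + 11 − 6 = 22
  between T and P: 11 + 15 − 4 = 22
  between P and R: 15 + 26 − 27 = 14
  between R and V: 26 + 30 − 11 = 45
  between V and S: 30 + 23 − 33 = 20
  between S and O: 23 + 17 − 18 = 22
Cheapest insertion is between P and R, adding 14.
New total = 99 + 14 = 113.

Minimum extra distance: 14 km, inserting W between P and R.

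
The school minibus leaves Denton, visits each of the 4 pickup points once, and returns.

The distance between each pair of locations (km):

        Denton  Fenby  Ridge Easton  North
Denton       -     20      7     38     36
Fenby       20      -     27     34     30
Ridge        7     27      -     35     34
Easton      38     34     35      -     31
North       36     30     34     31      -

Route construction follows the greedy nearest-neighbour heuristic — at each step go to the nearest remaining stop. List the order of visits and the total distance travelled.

Nearest-neighbour total = 133 km; route Denton → Ridge → Fenby → North → Easton → Denton.

From Denton: distances to unvisited — Ridge=7, Fenby=20, North=36, Easton=38. Nearest is Ridge (7).
From Ridge: distances to unvisited — Fenby=27, North=34, Easton=35. Nearest is Fenby (27).
From Fenby: distances to unvisited — North=30, Easton=34. Nearest is North (30).
From North: distances to unvisited — Easton=31. Nearest is Easton (31).
Return Easton→Denton: 38.
Total = 7 + 27 + 30 + 31 + 38 = 133.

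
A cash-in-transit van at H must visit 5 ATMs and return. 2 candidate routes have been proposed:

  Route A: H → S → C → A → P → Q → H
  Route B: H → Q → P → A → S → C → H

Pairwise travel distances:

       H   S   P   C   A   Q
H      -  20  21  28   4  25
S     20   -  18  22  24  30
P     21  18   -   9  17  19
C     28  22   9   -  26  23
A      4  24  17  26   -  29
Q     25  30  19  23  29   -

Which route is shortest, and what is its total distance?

Shortest is Route A, total 129.

Route A: 20 + 22 + 26 + 17 + 19 + 25 = 129
Route B: 25 + 19 + 17 + 24 + 22 + 28 = 135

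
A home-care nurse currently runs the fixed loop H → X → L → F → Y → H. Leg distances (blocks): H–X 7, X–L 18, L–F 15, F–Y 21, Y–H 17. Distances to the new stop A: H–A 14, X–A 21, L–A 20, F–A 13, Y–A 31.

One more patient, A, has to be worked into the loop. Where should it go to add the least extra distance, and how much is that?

Insertion cost between consecutive stops i–j is d(i,A) + d(A,j) − d(i,j):
  between H and X: 14 + 21 − 7 = 28
  between X and L: 21 + 20 − 18 = 23
  between L and F: 20 + 13 − 15 = 18
  between F and Y: 13 + 31 − 21 = 23
  between Y and H: 31 + 14 − 17 = 28
Cheapest insertion is between L and F, adding 18.
New total = 78 + 18 = 96.

Minimum extra distance: 18 blocks, inserting A between L and F.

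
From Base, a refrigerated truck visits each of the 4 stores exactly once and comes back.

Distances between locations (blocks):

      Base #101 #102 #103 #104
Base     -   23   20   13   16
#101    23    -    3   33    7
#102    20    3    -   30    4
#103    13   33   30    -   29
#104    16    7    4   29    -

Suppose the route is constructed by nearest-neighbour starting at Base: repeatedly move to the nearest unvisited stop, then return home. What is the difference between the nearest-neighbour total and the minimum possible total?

From Base: #103=13, #104=16, #102=20, #101=23 → choose #103 (13).
From #103: #104=29, #102=30, #101=33 → choose #104 (29).
From #104: #102=4, #101=7 → choose #102 (4).
From #102: #101=3 → choose #101 (3).
NN route Base → #103 → #104 → #102 → #101 → Base costs 72.
Optimal: Base → #103 → #101 → #102 → #104 → Base costs 69 (by enumerating all 12 distinct tours).
Excess = 72 − 69 = 3.

3 blocks longer than the optimal tour.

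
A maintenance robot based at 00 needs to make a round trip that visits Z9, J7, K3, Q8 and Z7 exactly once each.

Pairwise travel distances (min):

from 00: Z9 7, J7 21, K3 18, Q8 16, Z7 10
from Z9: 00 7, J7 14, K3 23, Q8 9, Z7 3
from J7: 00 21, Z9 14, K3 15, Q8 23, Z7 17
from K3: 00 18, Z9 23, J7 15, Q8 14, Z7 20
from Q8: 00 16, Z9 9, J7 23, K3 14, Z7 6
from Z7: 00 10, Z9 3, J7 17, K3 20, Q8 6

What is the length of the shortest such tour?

There are 60 distinct closed tours to check (reversals are equivalent).
00 - Z9 - J7 - K3 - Q8 - Z7 - 00: 7+14+15+14+6+10 = 66
00 - Z9 - J7 - K3 - Z7 - Q8 - 00: 7+14+15+20+6+16 = 78
00 - Z9 - J7 - Q8 - K3 - Z7 - 00: 7+14+23+14+20+10 = 88
00 - Z9 - J7 - Q8 - Z7 - K3 - 00: 7+14+23+6+20+18 = 88
00 - Z9 - J7 - Z7 - K3 - Q8 - 00: 7+14+17+20+14+16 = 88
00 - Z9 - J7 - Z7 - Q8 - K3 - 00: 7+14+17+6+14+18 = 76
00 - Z9 - K3 - J7 - Q8 - Z7 - 00: 7+23+15+23+6+10 = 84
00 - Z9 - K3 - J7 - Z7 - Q8 - 00: 7+23+15+17+6+16 = 84
00 - Z9 - K3 - Q8 - J7 - Z7 - 00: 7+23+14+23+17+10 = 94
00 - Z9 - K3 - Q8 - Z7 - J7 - 00: 7+23+14+6+17+21 = 88
00 - Z9 - K3 - Z7 - J7 - Q8 - 00: 7+23+20+17+23+16 = 106
00 - Z9 - K3 - Z7 - Q8 - J7 - 00: 7+23+20+6+23+21 = 100
00 - Z9 - Q8 - J7 - K3 - Z7 - 00: 7+9+23+15+20+10 = 84
00 - Z9 - Q8 - J7 - Z7 - K3 - 00: 7+9+23+17+20+18 = 94
… (46 more)
The minimum is 66.
One optimal route: 00 → Z9 → J7 → K3 → Q8 → Z7 → 00 (or its reverse).

66 min — the shortest possible round trip.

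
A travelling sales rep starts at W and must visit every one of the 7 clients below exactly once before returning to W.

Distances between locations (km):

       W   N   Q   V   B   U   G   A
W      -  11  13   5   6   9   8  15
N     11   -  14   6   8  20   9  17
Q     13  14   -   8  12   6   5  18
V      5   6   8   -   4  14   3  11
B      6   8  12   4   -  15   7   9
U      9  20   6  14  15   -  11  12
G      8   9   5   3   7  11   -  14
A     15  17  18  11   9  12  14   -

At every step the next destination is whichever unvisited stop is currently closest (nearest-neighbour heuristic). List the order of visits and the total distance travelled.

Nearest-neighbour total = 59 km; route W → V → G → Q → U → A → B → N → W.

From W: distances to unvisited — V=5, B=6, G=8, U=9, N=11, Q=13, A=15. Nearest is V (5).
From V: distances to unvisited — G=3, B=4, N=6, Q=8, A=11, U=14. Nearest is G (3).
From G: distances to unvisited — Q=5, B=7, N=9, U=11, A=14. Nearest is Q (5).
From Q: distances to unvisited — U=6, B=12, N=14, A=18. Nearest is U (6).
From U: distances to unvisited — A=12, B=15, N=20. Nearest is A (12).
From A: distances to unvisited — B=9, N=17. Nearest is B (9).
From B: distances to unvisited — N=8. Nearest is N (8).
Return N→W: 11.
Total = 5 + 3 + 5 + 6 + 12 + 9 + 8 + 11 = 59.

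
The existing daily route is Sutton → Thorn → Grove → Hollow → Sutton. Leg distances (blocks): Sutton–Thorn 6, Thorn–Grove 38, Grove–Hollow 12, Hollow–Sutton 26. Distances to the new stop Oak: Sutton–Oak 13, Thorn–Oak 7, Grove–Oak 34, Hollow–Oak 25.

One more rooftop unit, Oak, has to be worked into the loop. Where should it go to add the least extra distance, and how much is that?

Insertion cost between consecutive stops i–j is d(i,Oak) + d(Oak,j) − d(i,j):
  between Sutton and Thorn: 13 + 7 − 6 = 14
  between Thorn and Grove: 7 + 34 − 38 = 3
  between Grove and Hollow: 34 + 25 − 12 = 47
  between Hollow and Sutton: 25 + 13 − 26 = 12
Cheapest insertion is between Thorn and Grove, adding 3.
New total = 82 + 3 = 85.

+3 blocks — insert Oak between Thorn and Grove.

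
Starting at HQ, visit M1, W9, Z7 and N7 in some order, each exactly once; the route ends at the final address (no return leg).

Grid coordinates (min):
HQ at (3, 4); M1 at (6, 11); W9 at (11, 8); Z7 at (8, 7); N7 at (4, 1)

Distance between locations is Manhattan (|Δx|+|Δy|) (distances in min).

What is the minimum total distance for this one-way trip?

There are 4! = 24 possible orderings.
HQ → M1 → W9 → Z7 → N7: 10+8+4+10 = 32
HQ → M1 → W9 → N7 → Z7: 10+8+14+10 = 42
HQ → M1 → Z7 → W9 → N7: 10+6+4+14 = 34
HQ → M1 → Z7 → N7 → W9: 10+6+10+14 = 40
HQ → M1 → N7 → W9 → Z7: 10+12+14+4 = 40
HQ → M1 → N7 → Z7 → W9: 10+12+10+4 = 36
HQ → W9 → M1 → Z7 → N7: 12+8+6+10 = 36
HQ → W9 → M1 → N7 → Z7: 12+8+12+10 = 42
HQ → W9 → Z7 → M1 → N7: 12+4+6+12 = 34
HQ → W9 → Z7 → N7 → M1: 12+4+10+12 = 38
HQ → W9 → N7 → M1 → Z7: 12+14+12+6 = 44
HQ → W9 → N7 → Z7 → M1: 12+14+10+6 = 42
HQ → Z7 → M1 → W9 → N7: 8+6+8+14 = 36
HQ → Z7 → M1 → N7 → W9: 8+6+12+14 = 40
… (10 more)
HQ → N7 → M1 → Z7 → W9: 4+12+6+4 = 26  ← best
The minimum is 26.
One shortest path: HQ → N7 → M1 → Z7 → W9.

26 min — the minimum one-way total.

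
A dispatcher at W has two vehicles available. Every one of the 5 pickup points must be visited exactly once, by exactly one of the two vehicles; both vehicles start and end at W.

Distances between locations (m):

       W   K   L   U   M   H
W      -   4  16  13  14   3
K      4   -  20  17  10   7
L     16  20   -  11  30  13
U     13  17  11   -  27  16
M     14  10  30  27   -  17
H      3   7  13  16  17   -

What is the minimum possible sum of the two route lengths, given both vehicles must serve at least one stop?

68 m — the smallest possible combined total.

There are 2^4 − 1 = 15 ways to divide the 5 stops into two non-empty groups. For each, the best each vehicle can do is its own shortest tour through its group:
  {K} + {L, U, M, H}: 8 + 68 = 76
  {L} + {K, U, M, H}: 32 + 60 = 92
  {K, L} + {U, M, H}: 40 + 60 = 100
  {U} + {K, L, M, H}: 26 + 60 = 86
  {K, U} + {L, M, H}: 34 + 60 = 94
  {L, U} + {K, M, H}: 40 + 34 = 74
  … (15 splits in total)
  {K, M} + {L, U, H}: 28 + 40 = 68  ← best
Best: vehicle 1 W → K → M → W = 28; vehicle 2 W → U → L → H → W = 40; combined 68.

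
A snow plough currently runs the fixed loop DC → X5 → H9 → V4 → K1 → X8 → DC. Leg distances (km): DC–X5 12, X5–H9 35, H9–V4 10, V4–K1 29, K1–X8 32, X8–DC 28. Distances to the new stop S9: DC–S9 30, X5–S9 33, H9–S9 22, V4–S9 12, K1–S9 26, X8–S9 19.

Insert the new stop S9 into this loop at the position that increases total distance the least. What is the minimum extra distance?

Insertion cost between consecutive stops i–j is d(i,S9) + d(S9,j) − d(i,j):
  between DC and X5: 30 + 33 − 12 = 51
  between X5 and H9: 33 + 22 − 35 = 20
  between H9 and V4: 22 + 12 − 10 = 24
  between V4 and K1: 12 + 26 − 29 = 9
  between K1 and X8: 26 + 19 − 32 = 13
  between X8 and DC: 19 + 30 − 28 = 21
Cheapest insertion is between V4 and K1, adding 9.
New total = 146 + 9 = 155.

Adding 9 km by placing S9 on the V4–K1 leg.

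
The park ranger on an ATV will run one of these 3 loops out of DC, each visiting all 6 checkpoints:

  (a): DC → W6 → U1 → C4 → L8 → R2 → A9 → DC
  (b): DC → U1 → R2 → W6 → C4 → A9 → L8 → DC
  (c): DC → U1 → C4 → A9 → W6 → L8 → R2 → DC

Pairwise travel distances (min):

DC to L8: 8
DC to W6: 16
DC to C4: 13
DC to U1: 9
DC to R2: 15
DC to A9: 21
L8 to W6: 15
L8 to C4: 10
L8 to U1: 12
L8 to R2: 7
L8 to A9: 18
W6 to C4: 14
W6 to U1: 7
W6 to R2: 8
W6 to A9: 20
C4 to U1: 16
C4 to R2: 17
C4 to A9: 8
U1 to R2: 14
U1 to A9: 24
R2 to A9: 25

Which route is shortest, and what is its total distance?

79 min — (b) is the shortest.

(a): 16 + 7 + 16 + 10 + 7 + 25 + 21 = 102
(b): 9 + 14 + 8 + 14 + 8 + 18 + 8 = 79
(c): 9 + 16 + 8 + 20 + 15 + 7 + 15 = 90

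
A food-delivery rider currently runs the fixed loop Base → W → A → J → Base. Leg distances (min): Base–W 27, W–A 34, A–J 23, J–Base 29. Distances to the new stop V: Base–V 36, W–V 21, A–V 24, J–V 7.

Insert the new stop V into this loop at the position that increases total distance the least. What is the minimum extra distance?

Insertion cost between consecutive stops i–j is d(i,V) + d(V,j) − d(i,j):
  between Base and W: 36 + 21 − 27 = 30
  between W and A: 21 + 24 − 34 = 11
  between A and J: 24 + 7 − 23 = 8
  between J and Base: 7 + 36 − 29 = 14
Cheapest insertion is between A and J, adding 8.
New total = 113 + 8 = 121.

Adding 8 min by placing V on the A–J leg.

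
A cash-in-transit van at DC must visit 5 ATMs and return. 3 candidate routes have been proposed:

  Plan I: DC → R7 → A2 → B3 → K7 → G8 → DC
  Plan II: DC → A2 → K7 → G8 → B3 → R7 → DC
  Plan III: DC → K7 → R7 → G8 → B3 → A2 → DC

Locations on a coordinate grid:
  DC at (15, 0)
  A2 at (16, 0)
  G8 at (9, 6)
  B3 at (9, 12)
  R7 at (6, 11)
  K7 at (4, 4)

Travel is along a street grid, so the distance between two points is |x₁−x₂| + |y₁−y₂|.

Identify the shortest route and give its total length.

Plan I: 20 + 21 + 19 + 13 + 7 + 12 = 92
Plan II: 1 + 16 + 7 + 6 + 4 + 20 = 54
Plan III: 15 + 9 + 8 + 6 + 19 + 1 = 58

54 — Plan II is the shortest.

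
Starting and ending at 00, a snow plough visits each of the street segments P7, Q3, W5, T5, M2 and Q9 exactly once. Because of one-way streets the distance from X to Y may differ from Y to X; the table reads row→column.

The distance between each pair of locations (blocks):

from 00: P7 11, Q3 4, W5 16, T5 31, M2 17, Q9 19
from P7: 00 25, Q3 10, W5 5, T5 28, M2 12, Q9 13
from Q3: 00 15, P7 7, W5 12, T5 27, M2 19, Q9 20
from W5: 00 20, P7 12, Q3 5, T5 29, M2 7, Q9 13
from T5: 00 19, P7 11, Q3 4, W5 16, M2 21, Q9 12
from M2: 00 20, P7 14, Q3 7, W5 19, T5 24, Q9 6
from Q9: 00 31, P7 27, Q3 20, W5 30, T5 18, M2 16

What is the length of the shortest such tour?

Minimum total distance: 66 blocks.

00→P7→Q3→W5→T5→M2→Q9→00: 11+10+12+29+21+6+31 = 120
00→P7→Q3→W5→T5→Q9→M2→00: 11+10+12+29+12+16+20 = 110
00→P7→Q3→W5→M2→T5→Q9→00: 11+10+12+7+24+12+31 = 107
00→P7→Q3→W5→M2→Q9→T5→00: 11+10+12+7+6+18+19 = 83
00→P7→Q3→W5→Q9→T5→M2→00: 11+10+12+13+18+21+20 = 105
00→P7→Q3→W5→Q9→M2→T5→00: 11+10+12+13+16+24+19 = 105
00→P7→Q3→T5→W5→M2→Q9→00: 11+10+27+16+7+6+31 = 108
00→P7→Q3→T5→W5→Q9→M2→00: 11+10+27+16+13+16+20 = 113
… (712 more)
00→P7→W5→M2→Q9→T5→Q3→00: 11+5+7+6+18+4+15 = 66  ← best
The minimum is 66.
One optimal route: 00 → P7 → W5 → M2 → Q9 → T5 → Q3 → 00.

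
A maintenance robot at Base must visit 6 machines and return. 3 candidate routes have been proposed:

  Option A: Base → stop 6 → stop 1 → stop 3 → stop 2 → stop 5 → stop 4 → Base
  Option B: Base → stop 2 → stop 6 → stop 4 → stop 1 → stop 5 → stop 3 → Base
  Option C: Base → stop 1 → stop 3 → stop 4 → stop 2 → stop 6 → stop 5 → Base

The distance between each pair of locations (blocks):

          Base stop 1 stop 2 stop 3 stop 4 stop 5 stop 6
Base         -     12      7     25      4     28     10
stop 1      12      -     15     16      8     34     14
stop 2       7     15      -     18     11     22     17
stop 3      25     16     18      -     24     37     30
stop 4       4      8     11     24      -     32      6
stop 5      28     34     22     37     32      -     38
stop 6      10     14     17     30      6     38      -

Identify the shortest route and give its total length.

Option A: 10 + 14 + 16 + 18 + 22 + 32 + 4 = 116
Option B: 7 + 17 + 6 + 8 + 34 + 37 + 25 = 134
Option C: 12 + 16 + 24 + 11 + 17 + 38 + 28 = 146

116 blocks — Option A is the shortest.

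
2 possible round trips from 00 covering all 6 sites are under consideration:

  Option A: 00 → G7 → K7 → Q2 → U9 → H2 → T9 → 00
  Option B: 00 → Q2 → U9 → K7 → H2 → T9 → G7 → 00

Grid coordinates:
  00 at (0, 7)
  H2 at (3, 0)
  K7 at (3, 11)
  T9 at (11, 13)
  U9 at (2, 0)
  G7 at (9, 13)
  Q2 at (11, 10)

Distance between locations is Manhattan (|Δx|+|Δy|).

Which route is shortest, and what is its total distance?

Option A: 15 + 8 + 9 + 19 + 1 + 21 + 17 = 90
Option B: 14 + 19 + 12 + 11 + 21 + 2 + 15 = 94

90 — Option A is the shortest.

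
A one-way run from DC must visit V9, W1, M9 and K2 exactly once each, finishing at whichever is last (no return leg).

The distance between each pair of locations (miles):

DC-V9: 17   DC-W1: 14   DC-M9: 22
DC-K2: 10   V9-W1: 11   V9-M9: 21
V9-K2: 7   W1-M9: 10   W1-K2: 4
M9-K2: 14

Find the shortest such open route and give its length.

There are 4! = 24 possible orderings.
DC→V9→W1→M9→K2: 17+11+10+14 = 52
DC→V9→W1→K2→M9: 17+11+4+14 = 46
DC→V9→M9→W1→K2: 17+21+10+4 = 52
DC→V9→M9→K2→W1: 17+21+14+4 = 56
DC→V9→K2→W1→M9: 17+7+4+10 = 38
DC→V9→K2→M9→W1: 17+7+14+10 = 48
DC→W1→V9→M9→K2: 14+11+21+14 = 60
DC→W1→V9→K2→M9: 14+11+7+14 = 46
DC→W1→M9→V9→K2: 14+10+21+7 = 52
DC→W1→M9→K2→V9: 14+10+14+7 = 45
DC→W1→K2→V9→M9: 14+4+7+21 = 46
DC→W1→K2→M9→V9: 14+4+14+21 = 53
DC→M9→V9→W1→K2: 22+21+11+4 = 58
DC→M9→V9→K2→W1: 22+21+7+4 = 54
… (10 more)
The minimum is 38.
One shortest path: DC → V9 → K2 → W1 → M9.

Shortest open route: 38 miles.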